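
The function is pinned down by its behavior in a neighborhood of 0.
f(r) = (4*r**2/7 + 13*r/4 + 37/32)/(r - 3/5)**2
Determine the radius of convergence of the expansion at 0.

Denominator factor (r - 3/5)^2: pole of order 2 at 3/5, modulus 3/5.
The radius of convergence is the smallest modulus among the singular points: 3/5.

The radius of convergence is 3/5.


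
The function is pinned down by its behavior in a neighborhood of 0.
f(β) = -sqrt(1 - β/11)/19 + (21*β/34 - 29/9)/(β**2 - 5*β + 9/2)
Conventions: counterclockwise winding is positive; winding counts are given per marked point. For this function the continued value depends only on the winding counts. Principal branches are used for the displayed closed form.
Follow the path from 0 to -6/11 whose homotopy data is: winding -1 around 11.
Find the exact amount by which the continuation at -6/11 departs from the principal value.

The rational part is single-valued and drops out of the difference; each branch term changes only by its own monodromy.
(-1/19)*sqrt(1 - β/(11)): winding -1 is odd, the square root flips sign, contributing -2*(-1/19)*sqrt(1 - (-6/11)/(11)) = -2*(-1/19)*sqrt(127/121) = (2/209)*sqrt(127).
Summing the contributions at β = -6/11 gives (2/209)*sqrt(127).

Continued minus principal equals (2/209)*sqrt(127).


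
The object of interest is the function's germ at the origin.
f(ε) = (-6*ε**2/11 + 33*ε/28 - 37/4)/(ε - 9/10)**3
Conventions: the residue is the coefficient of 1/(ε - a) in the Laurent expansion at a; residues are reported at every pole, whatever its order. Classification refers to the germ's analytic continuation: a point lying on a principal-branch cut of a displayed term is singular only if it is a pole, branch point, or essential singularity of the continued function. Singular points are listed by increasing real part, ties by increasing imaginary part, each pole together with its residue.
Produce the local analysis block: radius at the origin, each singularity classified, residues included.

Radius of convergence at 0: 9/10.
At 9/10: a pole of order 3; residue -6/11.

Denominator factor (ε - 9/10)^3: pole of order 3 at 9/10, modulus 9/10.
The radius of convergence is the smallest modulus among the singular points: 9/10.
At the order-3 pole 9/10 set g(ε) = (ε - (9/10))^3*f(ε) = -6*ε**2/11 + 33*ε/28 - 37/4.
Order-3 pole: residue = g''(a)/2; g''(9/10) = -12/11, so the residue is -6/11.


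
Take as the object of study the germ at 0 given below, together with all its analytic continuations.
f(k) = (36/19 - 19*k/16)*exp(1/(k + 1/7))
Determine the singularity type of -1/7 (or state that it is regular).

The point is an essential singularity.

The exponent 1/(k - (-1/7)) has a pole at -1/7, so exp(1/(k - (-1/7))) takes every nonzero value near it: an essential singularity (not a pole of any order).


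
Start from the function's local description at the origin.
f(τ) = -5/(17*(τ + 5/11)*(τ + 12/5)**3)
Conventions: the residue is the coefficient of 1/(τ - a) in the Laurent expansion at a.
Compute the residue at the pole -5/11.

At the order-1 pole -5/11 set g(τ) = (τ - (-5/11))*f(τ) = -5/(17*(τ + 12/5)**3).
Simple pole: residue = g(a) at a = -5/11, which is -831875/20825731.

The residue is -831875/20825731.


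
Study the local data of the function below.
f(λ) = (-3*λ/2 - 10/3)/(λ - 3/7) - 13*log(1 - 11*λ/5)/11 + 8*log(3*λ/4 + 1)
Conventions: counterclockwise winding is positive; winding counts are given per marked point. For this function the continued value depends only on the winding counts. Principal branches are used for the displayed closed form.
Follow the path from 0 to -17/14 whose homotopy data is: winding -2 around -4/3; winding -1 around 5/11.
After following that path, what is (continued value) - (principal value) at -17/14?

The rational part is single-valued and drops out of the difference; each branch term changes only by its own monodromy.
(-13/11)*log(1 - λ/(5/11)): each positive loop around 5/11 adds 2*pi*i to the log, so winding -1 contributes (-13/11)*(-1)*2*pi*i = (26/11)*pi*i.
(8)*log(1 - λ/(-4/3)): each positive loop around -4/3 adds 2*pi*i to the log, so winding -2 contributes (8)*(-2)*2*pi*i = -(32)*pi*i.
Summing the contributions at λ = -17/14 gives -(326/11)*pi*i.

Continued minus principal equals -(326/11)*pi*i.


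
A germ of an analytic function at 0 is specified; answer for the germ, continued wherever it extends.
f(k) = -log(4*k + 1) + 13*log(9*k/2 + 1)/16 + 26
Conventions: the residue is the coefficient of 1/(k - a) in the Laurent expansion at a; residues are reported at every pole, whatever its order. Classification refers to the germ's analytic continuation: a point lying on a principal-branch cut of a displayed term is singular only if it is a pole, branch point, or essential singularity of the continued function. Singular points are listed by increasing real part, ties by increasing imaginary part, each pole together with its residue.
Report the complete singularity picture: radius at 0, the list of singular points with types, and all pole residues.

Branch term (-1)*log(1 - k/(-1/4)): its argument vanishes at k = -1/4, a logarithmic branch point, modulus 1/4.
Branch term (13/16)*log(1 - k/(-2/9)): its argument vanishes at k = -2/9, a logarithmic branch point, modulus 2/9.
The radius of convergence is the smallest modulus among the singular points: 2/9.
List the singular points by increasing real part (a conjugate pair: the negative imaginary part first).

Radius of convergence at 0: 2/9.
At -1/4: a logarithmic branch point.
At -2/9: a logarithmic branch point.


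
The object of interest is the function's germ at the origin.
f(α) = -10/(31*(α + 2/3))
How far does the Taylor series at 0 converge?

Denominator factor (α + 2/3): pole of order 1 at -2/3, modulus 2/3.
The radius of convergence is the smallest modulus among the singular points: 2/3.

The radius of convergence is 2/3.


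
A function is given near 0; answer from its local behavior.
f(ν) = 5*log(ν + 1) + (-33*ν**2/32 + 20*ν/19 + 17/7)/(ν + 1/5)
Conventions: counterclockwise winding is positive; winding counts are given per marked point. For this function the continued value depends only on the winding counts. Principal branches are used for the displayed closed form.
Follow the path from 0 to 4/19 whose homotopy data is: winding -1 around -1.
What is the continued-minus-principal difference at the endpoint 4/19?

The rational part is single-valued and drops out of the difference; each branch term changes only by its own monodromy.
(5)*log(1 - ν/(-1)): each positive loop around -1 adds 2*pi*i to the log, so winding -1 contributes (5)*(-1)*2*pi*i = -(10)*pi*i.
Summing the contributions at ν = 4/19 gives -(10)*pi*i.

Continued minus principal equals -(10)*pi*i.


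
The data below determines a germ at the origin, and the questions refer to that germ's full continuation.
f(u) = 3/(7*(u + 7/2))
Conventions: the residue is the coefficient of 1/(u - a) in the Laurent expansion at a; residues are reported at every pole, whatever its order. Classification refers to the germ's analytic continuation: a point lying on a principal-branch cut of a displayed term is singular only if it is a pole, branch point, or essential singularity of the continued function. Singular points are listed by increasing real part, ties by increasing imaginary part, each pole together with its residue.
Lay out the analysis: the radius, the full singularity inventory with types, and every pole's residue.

Radius of convergence at 0: 7/2.
At -7/2: a pole of order 1; residue 3/7.

Denominator factor (u + 7/2): pole of order 1 at -7/2, modulus 7/2.
The radius of convergence is the smallest modulus among the singular points: 7/2.
At the order-1 pole -7/2 set g(u) = (u - (-7/2))*f(u) = 3/7.
Simple pole: residue = g(a) at a = -7/2, which is 3/7.


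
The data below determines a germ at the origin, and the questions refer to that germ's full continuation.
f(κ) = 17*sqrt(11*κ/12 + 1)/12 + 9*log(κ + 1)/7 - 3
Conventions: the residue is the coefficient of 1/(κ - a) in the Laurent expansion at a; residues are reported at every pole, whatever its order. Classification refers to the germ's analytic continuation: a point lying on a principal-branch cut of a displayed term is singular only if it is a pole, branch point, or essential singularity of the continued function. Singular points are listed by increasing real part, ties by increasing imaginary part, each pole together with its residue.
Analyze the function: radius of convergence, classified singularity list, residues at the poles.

Branch term (9/7)*log(1 - κ/(-1)): its argument vanishes at κ = -1, a logarithmic branch point, modulus 1.
Branch term (17/12)*sqrt(1 - κ/(-12/11)): its argument vanishes at κ = -12/11, a square-root branch point, modulus 12/11.
The radius of convergence is the smallest modulus among the singular points: 1.
List the singular points by increasing real part (a conjugate pair: the negative imaginary part first).

Radius of convergence at 0: 1.
At -12/11: an algebraic (square-root) branch point.
At -1: a logarithmic branch point.


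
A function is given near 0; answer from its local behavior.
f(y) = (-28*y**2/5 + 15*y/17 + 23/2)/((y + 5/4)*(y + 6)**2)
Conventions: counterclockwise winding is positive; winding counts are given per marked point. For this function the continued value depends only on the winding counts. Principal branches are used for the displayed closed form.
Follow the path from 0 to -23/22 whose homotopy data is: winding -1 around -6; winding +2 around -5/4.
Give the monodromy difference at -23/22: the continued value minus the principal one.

Continued minus principal equals 0.

The function is rational, hence single-valued: continuing it around any pole returns the same value, so the difference is 0.


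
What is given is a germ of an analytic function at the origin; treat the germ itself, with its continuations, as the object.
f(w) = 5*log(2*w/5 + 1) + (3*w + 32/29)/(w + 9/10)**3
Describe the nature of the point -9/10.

The point is a pole of order 3.

The denominator factor w + 9/10 vanishes at -9/10 and appears to the power 3; the numerator there equals -463/290, nonzero, and no other factor vanishes.
The branch terms are analytic at this point.
Hence a pole whose order is the multiplicity, 3.


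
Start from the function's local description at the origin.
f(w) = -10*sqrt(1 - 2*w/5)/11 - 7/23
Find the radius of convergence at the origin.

The radius of convergence is 5/2.

Branch term (-10/11)*sqrt(1 - w/(5/2)): its argument vanishes at w = 5/2, a square-root branch point, modulus 5/2.
The radius of convergence is the smallest modulus among the singular points: 5/2.


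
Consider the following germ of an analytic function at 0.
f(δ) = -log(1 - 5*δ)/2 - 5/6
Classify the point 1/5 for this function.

The point is a logarithmic branch point.

The term (-1/2)*log(1 - δ/(1/5)) has argument 1 - 1/5/(1/5) = 0 at 1/5: a logarithmic (infinitely-sheeted) branch point; the remaining terms are analytic or single-valued there.


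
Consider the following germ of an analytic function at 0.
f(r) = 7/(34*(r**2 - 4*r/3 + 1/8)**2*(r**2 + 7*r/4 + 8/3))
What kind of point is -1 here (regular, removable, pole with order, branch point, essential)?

The point is a regular point.

Denominator factors: r**2 + 7*r/4 + 8/3 = 23/12 at r = -1; r**2 - 4*r/3 + 1/8 = 59/24 at r = -1 — none vanishes.
So the germ continues analytically to -1.


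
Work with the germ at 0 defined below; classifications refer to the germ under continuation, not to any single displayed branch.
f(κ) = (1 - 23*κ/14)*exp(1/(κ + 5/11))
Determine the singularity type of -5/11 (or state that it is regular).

The point is an essential singularity.

The exponent 1/(κ - (-5/11)) has a pole at -5/11, so exp(1/(κ - (-5/11))) takes every nonzero value near it: an essential singularity (not a pole of any order).


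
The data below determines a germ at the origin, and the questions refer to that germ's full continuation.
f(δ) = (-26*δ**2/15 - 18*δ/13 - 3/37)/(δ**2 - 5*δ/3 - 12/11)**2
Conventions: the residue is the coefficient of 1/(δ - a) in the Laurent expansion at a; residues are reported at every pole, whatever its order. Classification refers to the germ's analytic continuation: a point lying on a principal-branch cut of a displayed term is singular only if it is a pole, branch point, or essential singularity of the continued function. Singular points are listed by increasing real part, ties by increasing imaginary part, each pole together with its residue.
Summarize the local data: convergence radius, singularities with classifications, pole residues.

Radius of convergence at 0: -5/6 + (1/66)*sqrt(7777).
At 5/6 - (1/66)*sqrt(7777): a pole of order 2; residue (937116/1202136845)*sqrt(7777).
At 5/6 + (1/66)*sqrt(7777): a pole of order 2; residue -(937116/1202136845)*sqrt(7777).


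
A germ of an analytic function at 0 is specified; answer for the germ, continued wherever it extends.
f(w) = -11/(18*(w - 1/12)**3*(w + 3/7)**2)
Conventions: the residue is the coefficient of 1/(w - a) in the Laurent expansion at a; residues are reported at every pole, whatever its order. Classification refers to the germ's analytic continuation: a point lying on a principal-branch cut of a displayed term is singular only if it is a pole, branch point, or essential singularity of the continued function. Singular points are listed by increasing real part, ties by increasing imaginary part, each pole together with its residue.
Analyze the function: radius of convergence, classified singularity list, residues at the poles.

Denominator factor (w + 3/7)^2: pole of order 2 at -3/7, modulus 3/7.
Denominator factor (w - 1/12)^3: pole of order 3 at 1/12, modulus 1/12.
The radius of convergence is the smallest modulus among the singular points: 1/12.
At the order-2 pole -3/7 set g(w) = (w - (-3/7))^2*f(w) = -11/(18*(w - 1/12)**3).
Order-2 pole: residue = g'(a); g'(-3/7) = 91276416/3418801, so the residue is 91276416/3418801.
At the order-3 pole 1/12 set g(w) = (w - (1/12))^3*f(w) = -11/(18*(w + 3/7)**2).
Order-3 pole: residue = g''(a)/2; g''(1/12) = -182552832/3418801, so the residue is -91276416/3418801.
List the singular points by increasing real part (a conjugate pair: the negative imaginary part first).

Radius of convergence at 0: 1/12.
At -3/7: a pole of order 2; residue 91276416/3418801.
At 1/12: a pole of order 3; residue -91276416/3418801.


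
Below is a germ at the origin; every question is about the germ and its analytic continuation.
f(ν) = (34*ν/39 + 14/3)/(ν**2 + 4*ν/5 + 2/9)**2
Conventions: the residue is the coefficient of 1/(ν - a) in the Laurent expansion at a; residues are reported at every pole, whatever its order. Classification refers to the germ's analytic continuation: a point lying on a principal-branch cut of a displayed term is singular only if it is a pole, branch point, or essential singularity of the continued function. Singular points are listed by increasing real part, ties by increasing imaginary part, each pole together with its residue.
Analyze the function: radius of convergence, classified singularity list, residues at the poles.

Radius of convergence at 0: (1/3)*sqrt(2).
At (-2/5) - ((1/15)*sqrt(14))*i: a pole of order 2; residue ((94725/5096)*sqrt(14))*i.
At (-2/5) + ((1/15)*sqrt(14))*i: a pole of order 2; residue -((94725/5096)*sqrt(14))*i.

Denominator factor (ν**2 + 4*ν/5 + 2/9)^2: discriminant -56/225, complex-conjugate roots (-2/5) + ((1/15)*sqrt(14))*i and (-2/5) - ((1/15)*sqrt(14))*i; poles of order 2, moduli (1/3)*sqrt(2) and (1/3)*sqrt(2).
The radius of convergence is the smallest modulus among the singular points: (1/3)*sqrt(2).
The factor ν**2 + 4*ν/5 + 2/9 splits as (ν - a)(ν - a') with a = (-2/5) - ((1/15)*sqrt(14))*i, a' = (-2/5) + ((1/15)*sqrt(14))*i. At the order-2 pole a set g(ν) = (ν - a)^2*f(ν) = [34*ν/39 + 14/3] / (ν - a')^2.
Order-2 pole: residue = g'(a); g'((-2/5) - ((1/15)*sqrt(14))*i) = ((94725/5096)*sqrt(14))*i, so the residue is ((94725/5096)*sqrt(14))*i.
The factor ν**2 + 4*ν/5 + 2/9 splits as (ν - a)(ν - a') with a = (-2/5) + ((1/15)*sqrt(14))*i, a' = (-2/5) - ((1/15)*sqrt(14))*i. At the order-2 pole a set g(ν) = (ν - a)^2*f(ν) = [34*ν/39 + 14/3] / (ν - a')^2.
Order-2 pole: residue = g'(a); g'((-2/5) + ((1/15)*sqrt(14))*i) = -((94725/5096)*sqrt(14))*i, so the residue is -((94725/5096)*sqrt(14))*i.
List the singular points by increasing real part (a conjugate pair: the negative imaginary part first).


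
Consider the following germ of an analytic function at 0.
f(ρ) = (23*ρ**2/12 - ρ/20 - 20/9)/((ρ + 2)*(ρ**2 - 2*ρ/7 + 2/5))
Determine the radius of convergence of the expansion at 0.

The radius of convergence is (1/5)*sqrt(10).

Denominator factor (ρ**2 - 2*ρ/7 + 2/5): discriminant -372/245, complex-conjugate roots (1/7) + ((1/35)*sqrt(465))*i and (1/7) - ((1/35)*sqrt(465))*i; poles of order 1, moduli (1/5)*sqrt(10) and (1/5)*sqrt(10).
Denominator factor (ρ + 2): pole of order 1 at -2, modulus 2.
The radius of convergence is the smallest modulus among the singular points: (1/5)*sqrt(10).


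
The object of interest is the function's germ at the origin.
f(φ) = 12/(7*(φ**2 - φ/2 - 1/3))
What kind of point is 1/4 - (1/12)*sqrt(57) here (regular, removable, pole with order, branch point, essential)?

The point is a pole of order 1.

The denominator factor φ**2 - φ/2 - 1/3 vanishes at 1/4 - (1/12)*sqrt(57) and appears to the power 1; the numerator there equals 12/7, nonzero, and no other factor vanishes.
Hence a pole whose order is the multiplicity, 1.


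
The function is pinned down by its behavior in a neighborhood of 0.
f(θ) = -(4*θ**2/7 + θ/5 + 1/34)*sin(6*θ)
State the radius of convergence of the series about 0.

The radius of convergence is infinite.

The factor -sin(6*θ) is entire and contributes no finite singular point.
The polynomial part has no poles.
No finite singular points: the Taylor series at 0 converges everywhere.


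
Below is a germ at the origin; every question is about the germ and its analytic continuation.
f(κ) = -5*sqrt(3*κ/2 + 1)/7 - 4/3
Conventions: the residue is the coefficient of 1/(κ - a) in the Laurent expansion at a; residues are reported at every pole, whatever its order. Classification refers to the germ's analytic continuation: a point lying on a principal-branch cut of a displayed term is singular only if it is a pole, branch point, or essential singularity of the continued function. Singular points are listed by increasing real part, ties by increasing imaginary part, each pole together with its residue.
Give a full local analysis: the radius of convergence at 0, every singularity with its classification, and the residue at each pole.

Branch term (-5/7)*sqrt(1 - κ/(-2/3)): its argument vanishes at κ = -2/3, a square-root branch point, modulus 2/3.
The radius of convergence is the smallest modulus among the singular points: 2/3.

Radius of convergence at 0: 2/3.
At -2/3: an algebraic (square-root) branch point.


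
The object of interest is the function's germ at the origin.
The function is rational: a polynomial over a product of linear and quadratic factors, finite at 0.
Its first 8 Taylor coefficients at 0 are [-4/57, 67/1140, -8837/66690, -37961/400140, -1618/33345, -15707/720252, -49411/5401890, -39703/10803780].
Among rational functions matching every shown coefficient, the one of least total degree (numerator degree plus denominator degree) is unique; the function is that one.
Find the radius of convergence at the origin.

The radius of convergence is 3.

No rational of total degree below 4 reproduces all 8 coefficients; solving the [2/2] Pade equations on them gives f(ρ) = (-21*ρ**2/13 + 19*ρ/20 - 12/19)/(ρ - 3)**2, whose expansion matches every shown term.
Denominator factor (ρ - 3)^2: pole of order 2 at 3, modulus 3.
The radius of convergence is the smallest modulus among the singular points: 3.


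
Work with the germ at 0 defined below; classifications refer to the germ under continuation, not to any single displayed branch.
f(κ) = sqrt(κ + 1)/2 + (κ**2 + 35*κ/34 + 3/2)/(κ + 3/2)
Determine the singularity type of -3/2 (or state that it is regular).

The point is a pole of order 1.

The denominator factor κ + 3/2 vanishes at -3/2 and appears to the power 1; the numerator there equals 75/34, nonzero, and no other factor vanishes.
The branch terms are analytic at this point.
Hence a pole whose order is the multiplicity, 1.


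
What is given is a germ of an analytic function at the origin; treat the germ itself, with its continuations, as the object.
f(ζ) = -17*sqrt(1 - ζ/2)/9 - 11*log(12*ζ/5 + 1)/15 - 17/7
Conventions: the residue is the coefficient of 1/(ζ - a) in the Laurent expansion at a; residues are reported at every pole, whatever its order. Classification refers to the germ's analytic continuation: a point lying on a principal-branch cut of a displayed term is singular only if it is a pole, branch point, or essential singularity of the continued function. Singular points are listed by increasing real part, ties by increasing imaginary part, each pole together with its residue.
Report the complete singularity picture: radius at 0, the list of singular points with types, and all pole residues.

Radius of convergence at 0: 5/12.
At -5/12: a logarithmic branch point.
At 2: an algebraic (square-root) branch point.

Branch term (-17/9)*sqrt(1 - ζ/(2)): its argument vanishes at ζ = 2, a square-root branch point, modulus 2.
Branch term (-11/15)*log(1 - ζ/(-5/12)): its argument vanishes at ζ = -5/12, a logarithmic branch point, modulus 5/12.
The radius of convergence is the smallest modulus among the singular points: 5/12.
List the singular points by increasing real part (a conjugate pair: the negative imaginary part first).


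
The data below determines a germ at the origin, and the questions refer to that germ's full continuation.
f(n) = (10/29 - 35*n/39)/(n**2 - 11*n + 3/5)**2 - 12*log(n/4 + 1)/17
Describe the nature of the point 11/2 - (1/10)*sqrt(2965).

The denominator factor n**2 - 11*n + 3/5 vanishes at 11/2 - (1/10)*sqrt(2965) and appears to the power 2; the numerator there equals -10385/2262 + (7/78)*sqrt(2965), nonzero, and no other factor vanishes.
The branch terms are analytic at this point.
Hence a pole whose order is the multiplicity, 2.

The point is a pole of order 2.


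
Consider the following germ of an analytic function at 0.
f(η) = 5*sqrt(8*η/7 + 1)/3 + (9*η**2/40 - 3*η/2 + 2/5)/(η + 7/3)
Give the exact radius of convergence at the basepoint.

The radius of convergence is 7/8.

Denominator factor (η + 7/3): pole of order 1 at -7/3, modulus 7/3.
Branch term (5/3)*sqrt(1 - η/(-7/8)): its argument vanishes at η = -7/8, a square-root branch point, modulus 7/8.
The radius of convergence is the smallest modulus among the singular points: 7/8.


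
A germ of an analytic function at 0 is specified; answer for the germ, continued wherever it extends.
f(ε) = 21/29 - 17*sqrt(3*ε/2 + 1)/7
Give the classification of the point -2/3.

The term (-17/7)*sqrt(1 - ε/(-2/3)) has argument 1 - -2/3/(-2/3) = 0 at -2/3: a square-root (algebraic, two-sheeted) branch point; the remaining terms are analytic or single-valued there.

The point is an algebraic (square-root) branch point.


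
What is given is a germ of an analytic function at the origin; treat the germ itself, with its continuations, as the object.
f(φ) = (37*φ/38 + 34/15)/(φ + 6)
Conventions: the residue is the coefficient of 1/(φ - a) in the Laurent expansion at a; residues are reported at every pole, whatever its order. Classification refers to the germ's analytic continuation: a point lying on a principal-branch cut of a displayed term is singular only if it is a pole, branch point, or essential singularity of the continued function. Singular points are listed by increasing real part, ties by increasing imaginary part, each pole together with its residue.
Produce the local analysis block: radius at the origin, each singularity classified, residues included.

Radius of convergence at 0: 6.
At -6: a pole of order 1; residue -1019/285.

Denominator factor (φ + 6): pole of order 1 at -6, modulus 6.
The radius of convergence is the smallest modulus among the singular points: 6.
At the order-1 pole -6 set g(φ) = (φ - (-6))*f(φ) = 37*φ/38 + 34/15.
Simple pole: residue = g(a) at a = -6, which is -1019/285.


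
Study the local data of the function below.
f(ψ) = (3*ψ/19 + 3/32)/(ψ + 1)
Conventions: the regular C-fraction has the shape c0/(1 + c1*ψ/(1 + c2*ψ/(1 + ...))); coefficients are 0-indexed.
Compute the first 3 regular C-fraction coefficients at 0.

Taylor coefficients (expand at 0): a_0 = 3/32, a_1 = 39/608, a_2 = -39/608.
c0 = a_0 = 3/32. Peel one level at a time: if S = 1 + c*ψ/S' with S'(0) = 1, then c is the ψ-coefficient of S and S' = c*ψ/(S - 1).
S_1 = c0/f = 1 + (-13/19)*ψ + (416/361)*ψ^2 + ...; c1 = -13/19.
S_2 = c1*ψ/(S_1 - 1) = 1 + (32/19)*ψ + ...; c2 = 32/19.

The regular C-fraction coefficients are [3/32, -13/19, 32/19].


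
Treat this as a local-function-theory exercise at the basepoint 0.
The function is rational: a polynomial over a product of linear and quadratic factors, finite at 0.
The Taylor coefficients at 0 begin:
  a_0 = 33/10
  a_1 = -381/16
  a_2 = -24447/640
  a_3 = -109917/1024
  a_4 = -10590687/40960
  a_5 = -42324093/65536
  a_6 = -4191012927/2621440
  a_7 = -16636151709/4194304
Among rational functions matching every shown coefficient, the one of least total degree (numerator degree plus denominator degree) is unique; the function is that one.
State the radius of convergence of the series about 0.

No rational of total degree below 4 reproduces all 8 coefficients; solving the [2/2] Pade equations on them gives f(χ) = (-χ**2 + 20*χ - 11/5)/(χ**2 + 5*χ/4 - 2/3), whose expansion matches every shown term.
Denominator factor (χ**2 + 5*χ/4 - 2/3): discriminant 203/48, real irrational roots -5/8 + (1/24)*sqrt(609) and -5/8 - (1/24)*sqrt(609); poles of order 1, moduli -5/8 + (1/24)*sqrt(609) and 5/8 + (1/24)*sqrt(609).
The radius of convergence is the smallest modulus among the singular points: -5/8 + (1/24)*sqrt(609).

The radius of convergence is -5/8 + (1/24)*sqrt(609).


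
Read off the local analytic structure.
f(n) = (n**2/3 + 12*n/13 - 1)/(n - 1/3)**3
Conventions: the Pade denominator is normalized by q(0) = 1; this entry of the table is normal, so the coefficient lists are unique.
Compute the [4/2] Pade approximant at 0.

The Pade approximant has numerator coefficients [27, 69594309/2165293, 109503000/2165293, 164254500/2165293, 164254500/2165293]; denominator coefficients [1, -1147026/166561, 2021379/166561].

Taylor coefficients needed (expand at 0): a_0 = 27, a_1 = 2835/13, a_2 = 15921/13, a_3 = 76221/13, a_4 = 332667/13, a_5 = 1365903/13, a_6 = 5369085/13.
Write the denominator as Q(n) = 1 + q1*n + q2*n^2. Requiring Q*f - P = O(n^7) with deg P <= 4 kills the coefficients of n^5..n^6 in Q*f:
  n^5: a_5 + q1*a_4 + q2*a_3 = 0, i.e. 1365903/13 + (332667/13)*q1 + (76221/13)*q2 = 0.
  n^6: a_6 + q1*a_5 + q2*a_4 = 0, i.e. 5369085/13 + (1365903/13)*q1 + (332667/13)*q2 = 0.
Solving this linear system: q1 = -1147026/166561, q2 = 2021379/166561.
The numerator is Q*f truncated at degree 4: P0 = a_0 = 27; P1 = a_1 + q1*a_0 = 69594309/2165293; P2 = a_2 + q1*a_1 + q2*a_0 = 109503000/2165293; P3 = a_3 + q1*a_2 + q2*a_1 = 164254500/2165293; P4 = a_4 + q1*a_3 + q2*a_2 = 164254500/2165293.


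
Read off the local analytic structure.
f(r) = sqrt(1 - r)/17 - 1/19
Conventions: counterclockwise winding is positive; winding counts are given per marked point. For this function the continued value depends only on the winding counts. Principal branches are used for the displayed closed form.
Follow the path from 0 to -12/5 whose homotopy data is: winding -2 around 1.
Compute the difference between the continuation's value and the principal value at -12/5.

The rational part is single-valued and drops out of the difference; each branch term changes only by its own monodromy.
(1/17)*sqrt(1 - r/(1)): winding -2 is even, the square root returns to the same sheet, contribution 0.
Summing the contributions at r = -12/5 gives 0.

Continued minus principal equals 0.


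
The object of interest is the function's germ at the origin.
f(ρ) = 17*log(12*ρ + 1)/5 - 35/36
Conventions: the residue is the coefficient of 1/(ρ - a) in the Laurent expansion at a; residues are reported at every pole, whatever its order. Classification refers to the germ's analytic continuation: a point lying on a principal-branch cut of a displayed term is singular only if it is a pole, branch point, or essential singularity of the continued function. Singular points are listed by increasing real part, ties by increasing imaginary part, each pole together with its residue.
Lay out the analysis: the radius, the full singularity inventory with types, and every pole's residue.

Branch term (17/5)*log(1 - ρ/(-1/12)): its argument vanishes at ρ = -1/12, a logarithmic branch point, modulus 1/12.
The radius of convergence is the smallest modulus among the singular points: 1/12.

Radius of convergence at 0: 1/12.
At -1/12: a logarithmic branch point.


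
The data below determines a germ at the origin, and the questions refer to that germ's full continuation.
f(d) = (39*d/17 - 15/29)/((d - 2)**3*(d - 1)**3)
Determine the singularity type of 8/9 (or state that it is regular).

The point is a regular point.

Denominator factors: d - 1 = -1/9 at d = 8/9; d - 2 = -10/9 at d = 8/9 — none vanishes.
So the germ continues analytically to 8/9.


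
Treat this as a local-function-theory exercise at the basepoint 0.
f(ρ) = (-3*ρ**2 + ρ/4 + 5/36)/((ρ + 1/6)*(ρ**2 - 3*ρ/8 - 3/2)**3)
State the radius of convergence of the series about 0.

The radius of convergence is 1/6.

Denominator factor (ρ**2 - 3*ρ/8 - 3/2)^3: discriminant 393/64, real irrational roots 3/16 + (1/16)*sqrt(393) and 3/16 - (1/16)*sqrt(393); poles of order 3, moduli 3/16 + (1/16)*sqrt(393) and -3/16 + (1/16)*sqrt(393).
Denominator factor (ρ + 1/6): pole of order 1 at -1/6, modulus 1/6.
The radius of convergence is the smallest modulus among the singular points: 1/6.


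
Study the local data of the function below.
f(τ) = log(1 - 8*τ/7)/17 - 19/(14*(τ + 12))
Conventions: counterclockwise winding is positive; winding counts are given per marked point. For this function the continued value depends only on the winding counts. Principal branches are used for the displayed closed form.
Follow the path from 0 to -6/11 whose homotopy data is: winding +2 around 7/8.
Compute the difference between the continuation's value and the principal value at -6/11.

The rational part is single-valued and drops out of the difference; each branch term changes only by its own monodromy.
(1/17)*log(1 - τ/(7/8)): each positive loop around 7/8 adds 2*pi*i to the log, so winding +2 contributes (1/17)*(2)*2*pi*i = (4/17)*pi*i.
Summing the contributions at τ = -6/11 gives (4/17)*pi*i.

Continued minus principal equals (4/17)*pi*i.


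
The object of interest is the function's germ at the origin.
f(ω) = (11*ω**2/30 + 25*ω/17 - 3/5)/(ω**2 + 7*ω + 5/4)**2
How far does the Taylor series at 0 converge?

Denominator factor (ω**2 + 7*ω + 5/4)^2: discriminant 44, real irrational roots -7/2 + sqrt(11) and -7/2 - sqrt(11); poles of order 2, moduli 7/2 - sqrt(11) and 7/2 + sqrt(11).
The radius of convergence is the smallest modulus among the singular points: 7/2 - sqrt(11).

The radius of convergence is 7/2 - sqrt(11).


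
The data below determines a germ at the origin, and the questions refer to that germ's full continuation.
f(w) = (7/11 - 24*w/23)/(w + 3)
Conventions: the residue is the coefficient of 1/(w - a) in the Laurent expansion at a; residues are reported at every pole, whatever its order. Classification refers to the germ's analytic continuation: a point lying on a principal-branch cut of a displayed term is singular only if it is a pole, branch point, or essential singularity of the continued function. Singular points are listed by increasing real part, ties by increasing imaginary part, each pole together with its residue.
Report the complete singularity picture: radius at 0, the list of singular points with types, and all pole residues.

Radius of convergence at 0: 3.
At -3: a pole of order 1; residue 953/253.

Denominator factor (w + 3): pole of order 1 at -3, modulus 3.
The radius of convergence is the smallest modulus among the singular points: 3.
At the order-1 pole -3 set g(w) = (w - (-3))*f(w) = 7/11 - 24*w/23.
Simple pole: residue = g(a) at a = -3, which is 953/253.


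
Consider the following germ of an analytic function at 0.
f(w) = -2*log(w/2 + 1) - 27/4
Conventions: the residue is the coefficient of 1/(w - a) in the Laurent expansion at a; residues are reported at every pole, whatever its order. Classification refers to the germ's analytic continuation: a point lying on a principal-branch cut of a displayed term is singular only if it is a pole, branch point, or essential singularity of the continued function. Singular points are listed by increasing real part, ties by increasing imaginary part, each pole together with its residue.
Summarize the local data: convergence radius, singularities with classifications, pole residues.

Radius of convergence at 0: 2.
At -2: a logarithmic branch point.

Branch term (-2)*log(1 - w/(-2)): its argument vanishes at w = -2, a logarithmic branch point, modulus 2.
The radius of convergence is the smallest modulus among the singular points: 2.


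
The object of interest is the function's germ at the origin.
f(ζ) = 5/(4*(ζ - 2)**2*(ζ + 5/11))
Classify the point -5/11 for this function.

The denominator factor ζ + 5/11 vanishes at -5/11 and appears to the power 1; the numerator there equals 5/4, nonzero, and no other factor vanishes.
Hence a pole whose order is the multiplicity, 1.

The point is a pole of order 1.


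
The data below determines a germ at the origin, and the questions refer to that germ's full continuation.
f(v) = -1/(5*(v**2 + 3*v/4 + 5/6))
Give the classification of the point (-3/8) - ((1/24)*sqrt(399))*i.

The point is a pole of order 1.

The denominator factor v**2 + 3*v/4 + 5/6 vanishes at (-3/8) - ((1/24)*sqrt(399))*i and appears to the power 1; the numerator there equals -1/5, nonzero, and no other factor vanishes.
Hence a pole whose order is the multiplicity, 1.


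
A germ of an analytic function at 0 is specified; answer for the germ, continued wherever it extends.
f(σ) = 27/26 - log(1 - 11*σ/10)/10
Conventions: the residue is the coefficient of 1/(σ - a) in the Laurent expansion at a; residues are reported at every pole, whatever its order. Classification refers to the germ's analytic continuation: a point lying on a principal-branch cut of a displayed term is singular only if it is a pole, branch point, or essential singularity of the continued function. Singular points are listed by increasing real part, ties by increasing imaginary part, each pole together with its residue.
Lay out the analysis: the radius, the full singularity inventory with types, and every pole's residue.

Branch term (-1/10)*log(1 - σ/(10/11)): its argument vanishes at σ = 10/11, a logarithmic branch point, modulus 10/11.
The radius of convergence is the smallest modulus among the singular points: 10/11.

Radius of convergence at 0: 10/11.
At 10/11: a logarithmic branch point.


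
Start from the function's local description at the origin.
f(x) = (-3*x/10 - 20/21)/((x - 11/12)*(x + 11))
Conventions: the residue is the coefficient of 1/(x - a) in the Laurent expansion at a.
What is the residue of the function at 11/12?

The residue is -1031/10010.

At the order-1 pole 11/12 set g(x) = (x - (11/12))*f(x) = (-3*x/10 - 20/21)/(x + 11).
Simple pole: residue = g(a) at a = 11/12, which is -1031/10010.


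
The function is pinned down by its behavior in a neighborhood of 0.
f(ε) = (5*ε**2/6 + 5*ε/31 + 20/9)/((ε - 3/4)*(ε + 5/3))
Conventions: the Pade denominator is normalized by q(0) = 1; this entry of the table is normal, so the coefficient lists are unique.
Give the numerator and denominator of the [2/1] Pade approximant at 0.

The Pade approximant has numerator coefficients [-16/9, 4765516/9164499, -14350018/9164499]; denominator coefficients [1, -1623613/1478145].

Taylor coefficients needed (expand at 0): a_0 = -16/9, a_1 = -5996/4185, a_2 = -197086/62775, a_3 = -3247226/941625.
Write the denominator as Q(ε) = 1 + q1*ε. Requiring Q*f - P = O(ε^4) with deg P <= 2 kills the coefficients of ε^3..ε^3 in Q*f:
  ε^3: a_3 + q1*a_2 = 0, i.e. -3247226/941625 + (-197086/62775)*q1 = 0.
Solving this linear system: q1 = -1623613/1478145.
The numerator is Q*f truncated at degree 2: P0 = a_0 = -16/9; P1 = a_1 + q1*a_0 = 4765516/9164499; P2 = a_2 + q1*a_1 = -14350018/9164499.


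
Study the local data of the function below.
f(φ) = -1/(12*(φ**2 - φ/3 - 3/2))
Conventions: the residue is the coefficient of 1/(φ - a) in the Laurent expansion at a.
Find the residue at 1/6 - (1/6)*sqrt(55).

The factor φ**2 - φ/3 - 3/2 splits as (φ - a)(φ - a') with a = 1/6 - (1/6)*sqrt(55), a' = 1/6 + (1/6)*sqrt(55). At the order-1 pole a set g(φ) = (φ - a)*f(φ) = [-1/12] / (φ - a').
Simple pole: residue = g(a) at a = 1/6 - (1/6)*sqrt(55), which is (1/220)*sqrt(55).

The residue is (1/220)*sqrt(55).


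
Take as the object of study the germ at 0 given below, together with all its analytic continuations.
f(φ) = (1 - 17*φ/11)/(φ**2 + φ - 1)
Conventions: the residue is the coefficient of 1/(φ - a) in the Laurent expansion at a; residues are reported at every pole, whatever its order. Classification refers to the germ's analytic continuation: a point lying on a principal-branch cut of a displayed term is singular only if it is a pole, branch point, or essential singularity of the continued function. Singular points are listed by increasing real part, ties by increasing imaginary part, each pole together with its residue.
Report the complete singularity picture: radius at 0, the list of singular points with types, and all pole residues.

Radius of convergence at 0: -1/2 + (1/2)*sqrt(5).
At -1/2 - (1/2)*sqrt(5): a pole of order 1; residue -17/22 - (39/110)*sqrt(5).
At -1/2 + (1/2)*sqrt(5): a pole of order 1; residue -17/22 + (39/110)*sqrt(5).

Denominator factor (φ**2 + φ - 1): discriminant 5, real irrational roots -1/2 + (1/2)*sqrt(5) and -1/2 - (1/2)*sqrt(5); poles of order 1, moduli -1/2 + (1/2)*sqrt(5) and 1/2 + (1/2)*sqrt(5).
The radius of convergence is the smallest modulus among the singular points: -1/2 + (1/2)*sqrt(5).
The factor φ**2 + φ - 1 splits as (φ - a)(φ - a') with a = -1/2 - (1/2)*sqrt(5), a' = -1/2 + (1/2)*sqrt(5). At the order-1 pole a set g(φ) = (φ - a)*f(φ) = [1 - 17*φ/11] / (φ - a').
Simple pole: residue = g(a) at a = -1/2 - (1/2)*sqrt(5), which is -17/22 - (39/110)*sqrt(5).
The factor φ**2 + φ - 1 splits as (φ - a)(φ - a') with a = -1/2 + (1/2)*sqrt(5), a' = -1/2 - (1/2)*sqrt(5). At the order-1 pole a set g(φ) = (φ - a)*f(φ) = [1 - 17*φ/11] / (φ - a').
Simple pole: residue = g(a) at a = -1/2 + (1/2)*sqrt(5), which is -17/22 + (39/110)*sqrt(5).
List the singular points by increasing real part (a conjugate pair: the negative imaginary part first).


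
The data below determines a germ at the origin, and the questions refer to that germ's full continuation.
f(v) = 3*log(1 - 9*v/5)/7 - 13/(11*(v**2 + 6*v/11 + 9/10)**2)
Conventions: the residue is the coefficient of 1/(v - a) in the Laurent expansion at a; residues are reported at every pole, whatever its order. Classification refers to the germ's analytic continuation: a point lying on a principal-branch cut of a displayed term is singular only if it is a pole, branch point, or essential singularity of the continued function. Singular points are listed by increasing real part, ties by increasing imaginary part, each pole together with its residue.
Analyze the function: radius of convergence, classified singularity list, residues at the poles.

Radius of convergence at 0: 5/9.
At (-3/11) - ((3/110)*sqrt(1110))*i: a pole of order 2; residue -((7865/665334)*sqrt(1110))*i.
At (-3/11) + ((3/110)*sqrt(1110))*i: a pole of order 2; residue ((7865/665334)*sqrt(1110))*i.
At 5/9: a logarithmic branch point.

Denominator factor (v**2 + 6*v/11 + 9/10)^2: discriminant -1998/605, complex-conjugate roots (-3/11) + ((3/110)*sqrt(1110))*i and (-3/11) - ((3/110)*sqrt(1110))*i; poles of order 2, moduli (3/10)*sqrt(10) and (3/10)*sqrt(10).
Branch term (3/7)*log(1 - v/(5/9)): its argument vanishes at v = 5/9, a logarithmic branch point, modulus 5/9.
The radius of convergence is the smallest modulus among the singular points: 5/9.
The branch term is analytic at (-3/11) - ((3/110)*sqrt(1110))*i and contributes nothing to the residue; only the rational part matters.
The factor v**2 + 6*v/11 + 9/10 splits as (v - a)(v - a') with a = (-3/11) - ((3/110)*sqrt(1110))*i, a' = (-3/11) + ((3/110)*sqrt(1110))*i. At the order-2 pole a set g(v) = (v - a)^2*(rational part) = [-13/11] / (v - a')^2.
Order-2 pole: residue = g'(a); g'((-3/11) - ((3/110)*sqrt(1110))*i) = -((7865/665334)*sqrt(1110))*i, so the residue is -((7865/665334)*sqrt(1110))*i.
The branch term is analytic at (-3/11) + ((3/110)*sqrt(1110))*i and contributes nothing to the residue; only the rational part matters.
The factor v**2 + 6*v/11 + 9/10 splits as (v - a)(v - a') with a = (-3/11) + ((3/110)*sqrt(1110))*i, a' = (-3/11) - ((3/110)*sqrt(1110))*i. At the order-2 pole a set g(v) = (v - a)^2*(rational part) = [-13/11] / (v - a')^2.
Order-2 pole: residue = g'(a); g'((-3/11) + ((3/110)*sqrt(1110))*i) = ((7865/665334)*sqrt(1110))*i, so the residue is ((7865/665334)*sqrt(1110))*i.
List the singular points by increasing real part (a conjugate pair: the negative imaginary part first).
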